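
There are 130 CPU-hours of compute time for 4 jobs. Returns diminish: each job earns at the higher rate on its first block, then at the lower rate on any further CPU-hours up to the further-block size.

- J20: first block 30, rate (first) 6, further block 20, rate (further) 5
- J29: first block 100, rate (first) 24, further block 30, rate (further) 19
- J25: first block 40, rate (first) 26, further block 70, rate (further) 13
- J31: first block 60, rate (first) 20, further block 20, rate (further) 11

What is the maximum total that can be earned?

3200

Treat each block as its own option and order by rate: J25/first 26 > J29/first 24 > J31/first 20 > J29/second 19 > J25/second 13 > J31/second 11 > J20/first 6 > J20/second 5.
J25 first at 26: fill all 40 ; 90 left.
J29/first: +90 of 100 at 24; pool empty.
Total = 26×40 + 24×90 = 3200.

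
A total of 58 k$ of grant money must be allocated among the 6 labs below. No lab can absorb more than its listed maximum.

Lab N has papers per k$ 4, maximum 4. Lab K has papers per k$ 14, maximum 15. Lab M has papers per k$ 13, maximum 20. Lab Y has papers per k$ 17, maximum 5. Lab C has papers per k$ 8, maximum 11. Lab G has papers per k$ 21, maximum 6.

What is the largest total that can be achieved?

773

Rank by papers per k$: Lab G 21 > Lab Y 17 > Lab K 14 > Lab M 13 > Lab C 8 > Lab N 4.
Give Lab G 6 to hit its cap of 6 ; 52 left.
Give Lab Y 5 to hit its cap of 5 ; 47 left.
Lab K: +15 to 15 (cap) ; 32 left.
Lab M: +20 to 20 (cap) ; 12 left.
Lab C takes 11 to reach its cap of 11 ; 1 left.
Only 1 left; Lab N takes them to reach 1.
Total = 4×1 + 14×15 + 13×20 + 17×5 + 8×11 + 21×6 = 773.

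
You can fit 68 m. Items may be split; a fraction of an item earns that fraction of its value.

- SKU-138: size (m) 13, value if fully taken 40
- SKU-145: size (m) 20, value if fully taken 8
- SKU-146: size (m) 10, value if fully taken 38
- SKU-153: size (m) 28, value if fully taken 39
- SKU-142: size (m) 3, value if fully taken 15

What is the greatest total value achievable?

Best value per unit of size first: SKU-142 15/3≈5, SKU-146 38/10≈3.8, SKU-138 40/13≈3.08, SKU-153 39/28≈1.39, SKU-145 8/20≈0.4.
All 3 m of SKU-142 fit (value 15) → 65 remain.
Take all of SKU-146 (10 m, value 38) → 55 m left.
Take all of SKU-138 (13 m, value 40) → 42 m left.
Take all of SKU-153 (28 m, value 39) → 14 m left.
14 m left: a 14/20 share of SKU-145 gives 8×14/20 = 5.6.
Total value = 137.6.

137.6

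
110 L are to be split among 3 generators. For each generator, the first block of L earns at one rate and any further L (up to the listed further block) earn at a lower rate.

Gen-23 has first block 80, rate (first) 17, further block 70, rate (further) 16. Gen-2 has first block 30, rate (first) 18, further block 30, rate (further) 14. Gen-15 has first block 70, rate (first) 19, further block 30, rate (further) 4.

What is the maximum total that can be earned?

2040

Treat each block as its own option and order by rate: Gen-15/T1 19 > Gen-2/T1 18 > Gen-23/T1 17 > Gen-23/T2 16 > Gen-2/T2 14 > Gen-15/T2 4.
Gen-15 T1 at 19: fill all 70 → 40 left.
Gen-2 T1 at 18: fill all 30 → 10 left.
Gen-23/T1: +10 of 80 at 17; pool empty.
Total = 19×70 + 18×30 + 17×10 = 2040.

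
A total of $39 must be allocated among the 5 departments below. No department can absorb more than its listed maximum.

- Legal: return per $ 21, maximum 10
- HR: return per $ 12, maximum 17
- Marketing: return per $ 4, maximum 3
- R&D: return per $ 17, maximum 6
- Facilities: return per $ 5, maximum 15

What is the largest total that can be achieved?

546

Rank by return per $: Legal 21 > R&D 17 > HR 12 > Facilities 5 > Marketing 4.
Legal takes 10 to reach its cap of 10 → 29 left.
Give R&D 6 to hit its cap of 6 → 23 left.
HR takes 17 to reach its cap of 17 → 6 left.
Only 6 left; Facilities takes them to reach 6.
Total = 21×10 + 12×17 + 17×6 + 5×6 = 546.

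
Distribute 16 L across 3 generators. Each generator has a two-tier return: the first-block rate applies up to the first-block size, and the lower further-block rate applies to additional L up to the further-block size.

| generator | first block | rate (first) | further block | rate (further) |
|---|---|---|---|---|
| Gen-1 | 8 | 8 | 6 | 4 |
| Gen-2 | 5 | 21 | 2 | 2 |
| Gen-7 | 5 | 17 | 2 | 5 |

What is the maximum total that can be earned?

Treat each block as its own option and order by rate: Gen-2/first 21 > Gen-7/first 17 > Gen-1/first 8 > Gen-7/second 5 > Gen-1/second 4 > Gen-2/second 2.
Fill Gen-2 first block (5 at 21) → 11 left.
Gen-7 first at 17: fill all 5 → 6 left.
Gen-1 first at 8: only 6 left, fill 6.
Total = 21×5 + 17×5 + 8×6 = 238.

238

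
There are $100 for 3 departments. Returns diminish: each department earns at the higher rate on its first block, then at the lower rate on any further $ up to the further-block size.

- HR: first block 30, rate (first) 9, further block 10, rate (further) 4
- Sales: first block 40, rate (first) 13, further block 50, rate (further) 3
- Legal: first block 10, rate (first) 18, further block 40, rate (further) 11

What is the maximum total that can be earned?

1230

Treat each block as its own option and order by rate: Legal/T1 18 > Sales/T1 13 > Legal/T2 11 > HR/T1 9 > HR/T2 4 > Sales/T2 3.
Legal/T1 (18): +10 — 90 left.
Sales T1 at 13: fill all 40 — 50 left.
Legal/T2 (11): +40 — 10 left.
10 remain; put them into HR T1 at 9.
Total = 18×10 + 13×40 + 11×40 + 9×10 = 1230.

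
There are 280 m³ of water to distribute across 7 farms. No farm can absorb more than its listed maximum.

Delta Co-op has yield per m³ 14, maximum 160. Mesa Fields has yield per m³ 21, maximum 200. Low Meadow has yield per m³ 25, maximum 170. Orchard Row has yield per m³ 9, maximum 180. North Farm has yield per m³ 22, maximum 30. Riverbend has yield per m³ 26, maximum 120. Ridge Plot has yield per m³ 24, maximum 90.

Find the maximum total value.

7120

Order the farms by yield per m³: Riverbend 26 > Low Meadow 25 > Ridge Plot 24 > North Farm 22 > Mesa Fields 21 > Delta Co-op 14 > Orchard Row 9.
Riverbend: +120 to 120 (cap) ; 160 left.
Only 160 left; Low Meadow takes them to reach 160.
Total = 25×160 + 26×120 = 7120.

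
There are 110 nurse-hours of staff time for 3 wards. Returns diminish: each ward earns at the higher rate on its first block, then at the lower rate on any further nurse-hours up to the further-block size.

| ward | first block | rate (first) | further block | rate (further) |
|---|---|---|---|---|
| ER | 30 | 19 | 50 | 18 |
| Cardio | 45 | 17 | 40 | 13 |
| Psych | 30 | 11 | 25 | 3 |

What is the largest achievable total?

1980

Treat each block as its own option and order by rate: ER/first 19 > ER/second 18 > Cardio/first 17 > Cardio/second 13 > Psych/first 11 > Psych/second 3.
Fill ER first block (30 at 19) → 80 left.
ER second at 18: fill all 50 → 30 left.
30 remain; put them into Cardio first at 17.
Total = 19×30 + 18×50 + 17×30 = 1980.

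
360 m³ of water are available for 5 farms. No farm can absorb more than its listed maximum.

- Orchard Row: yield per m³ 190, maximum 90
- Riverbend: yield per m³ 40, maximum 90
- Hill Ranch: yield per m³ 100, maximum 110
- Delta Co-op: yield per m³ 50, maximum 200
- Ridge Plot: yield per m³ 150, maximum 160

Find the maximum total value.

Rank by yield per m³: Orchard Row 190 > Ridge Plot 150 > Hill Ranch 100 > Delta Co-op 50 > Riverbend 40.
Orchard Row takes 90 to reach its cap of 90 → 270 left.
Ridge Plot: +160 to 160 (cap) → 110 left.
Hill Ranch: +110 to 110 (cap) → 0 left.
Total = 190×90 + 100×110 + 150×160 = 52100.

52100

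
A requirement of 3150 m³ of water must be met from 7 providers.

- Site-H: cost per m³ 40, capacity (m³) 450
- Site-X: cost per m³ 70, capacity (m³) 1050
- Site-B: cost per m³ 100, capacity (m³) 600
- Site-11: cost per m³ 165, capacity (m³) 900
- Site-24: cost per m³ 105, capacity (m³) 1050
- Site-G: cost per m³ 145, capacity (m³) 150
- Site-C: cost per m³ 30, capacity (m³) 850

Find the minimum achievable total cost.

198000

Fill from the cheapest provider first.
Site-C (30): use full 850 — 2300 m³ to go.
Site-H (40): use full 450 — 1850 m³ to go.
Site-X (70): use full 1050 — 800 m³ to go.
Site-B at 100: take all 600 m³ — 200 still needed.
Site-24 at 105: take 200 of its 1050 — requirement met.
Site-G, Site-11: unused.
Cost = 850×30 + 450×40 + 1050×70 + 600×100 + 200×105 = 198000.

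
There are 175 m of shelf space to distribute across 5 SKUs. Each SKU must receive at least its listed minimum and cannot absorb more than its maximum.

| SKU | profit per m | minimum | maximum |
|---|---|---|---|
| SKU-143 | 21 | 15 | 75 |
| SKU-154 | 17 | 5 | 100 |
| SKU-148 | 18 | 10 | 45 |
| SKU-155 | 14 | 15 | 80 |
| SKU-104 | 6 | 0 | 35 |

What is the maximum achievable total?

Meeting every minimum uses 15+5+10+15+0 = 45 m, leaving 130.
Rank by profit per m: SKU-143 21 > SKU-148 18 > SKU-154 17 > SKU-155 14 > SKU-104 6.
SKU-143 takes 60 more to reach its cap of 75 → 70 left.
Give SKU-148 35 more to hit its cap of 45 → 35 left.
SKU-154 has room for 95 more but only 35 remain, so it gets 40.
Total = 21×75 + 17×40 + 18×45 + 14×15 = 3275.

3275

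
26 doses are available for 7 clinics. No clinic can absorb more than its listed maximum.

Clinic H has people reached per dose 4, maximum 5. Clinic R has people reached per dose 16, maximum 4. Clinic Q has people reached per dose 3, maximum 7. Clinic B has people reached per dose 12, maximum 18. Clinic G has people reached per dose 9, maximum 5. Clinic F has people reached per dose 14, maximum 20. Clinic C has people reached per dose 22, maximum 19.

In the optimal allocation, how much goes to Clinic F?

Highest people reached per dose first: Clinic C 22 > Clinic R 16 > Clinic F 14 > Clinic B 12 > Clinic G 9 > Clinic H 4 > Clinic Q 3.
Give Clinic C 19 to hit its cap of 19 — 7 left.
Clinic R: +4 to 4 (cap) — 3 left.
Clinic F: +3 (room for 20) → 3. Pool exhausted.

3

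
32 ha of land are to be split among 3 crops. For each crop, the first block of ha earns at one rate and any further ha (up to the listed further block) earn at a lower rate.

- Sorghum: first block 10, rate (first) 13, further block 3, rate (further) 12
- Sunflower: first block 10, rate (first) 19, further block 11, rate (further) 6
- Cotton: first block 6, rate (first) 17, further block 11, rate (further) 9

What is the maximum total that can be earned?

485

Order all 6 blocks by rate: Sunflower/first 19 > Cotton/first 17 > Sorghum/first 13 > Sorghum/second 12 > Cotton/second 9 > Sunflower/second 6.
Sunflower first at 19: fill all 10 ; 22 left.
Cotton/first (17): +6 ; 16 left.
Fill Sorghum first block (10 at 13) ; 6 left.
Fill Sorghum second block (3 at 12) ; 3 left.
Cotton second at 9: only 3 left, fill 3.
Total = 19×10 + 17×6 + 13×10 + 12×3 + 9×3 = 485.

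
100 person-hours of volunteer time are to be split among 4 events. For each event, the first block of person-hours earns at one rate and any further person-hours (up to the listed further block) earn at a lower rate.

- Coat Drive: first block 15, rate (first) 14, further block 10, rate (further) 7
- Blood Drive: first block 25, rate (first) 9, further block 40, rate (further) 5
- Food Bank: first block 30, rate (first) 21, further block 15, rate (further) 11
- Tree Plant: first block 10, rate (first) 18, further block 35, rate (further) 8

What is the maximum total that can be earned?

1450

Treat each block as its own option and order by rate: Food Bank/tier1 21 > Tree Plant/tier1 18 > Coat Drive/tier1 14 > Food Bank/tier2 11 > Blood Drive/tier1 9 > Tree Plant/tier2 8 > Coat Drive/tier2 7 > Blood Drive/tier2 5.
Food Bank tier1 at 21: fill all 30 ; 70 left.
Tree Plant/tier1 (18): +10 ; 60 left.
Fill Coat Drive tier1 block (15 at 14) ; 45 left.
Fill Food Bank tier2 block (15 at 11) ; 30 left.
Fill Blood Drive tier1 block (25 at 9) ; 5 left.
Tree Plant tier2 at 8: only 5 left, fill 5.
Total = 21×30 + 18×10 + 14×15 + 11×15 + 9×25 + 8×5 = 1450.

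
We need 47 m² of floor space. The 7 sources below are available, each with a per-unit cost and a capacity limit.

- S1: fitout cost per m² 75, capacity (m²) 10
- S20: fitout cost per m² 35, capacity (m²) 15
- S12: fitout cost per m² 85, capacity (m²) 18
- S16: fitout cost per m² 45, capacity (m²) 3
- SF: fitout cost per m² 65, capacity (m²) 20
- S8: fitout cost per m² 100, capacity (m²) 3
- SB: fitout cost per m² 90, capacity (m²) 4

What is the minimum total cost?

2635

Fill from the cheapest source first.
S20 (35): use full 15 ; 32 m² to go.
S16 at 45: take all 3 m² ; 29 still needed.
SF at 65: take all 20 m² ; 9 still needed.
S1 (75): take the remaining 9 ; done.
S12, SB, S8: unused.
Cost = 15×35 + 3×45 + 20×65 + 9×75 = 2635.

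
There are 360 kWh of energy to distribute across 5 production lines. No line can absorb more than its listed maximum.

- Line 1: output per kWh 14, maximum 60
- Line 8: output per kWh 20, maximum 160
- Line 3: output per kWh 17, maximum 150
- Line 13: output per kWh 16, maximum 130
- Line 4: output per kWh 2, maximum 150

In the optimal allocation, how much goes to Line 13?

Highest output per kWh first: Line 8 20 > Line 3 17 > Line 13 16 > Line 1 14 > Line 4 2.
Line 8: +160 to 160 (cap) ; 200 left.
Line 3: +150 to 150 (cap) ; 50 left.
Only 50 left; Line 13 takes them to reach 50.

50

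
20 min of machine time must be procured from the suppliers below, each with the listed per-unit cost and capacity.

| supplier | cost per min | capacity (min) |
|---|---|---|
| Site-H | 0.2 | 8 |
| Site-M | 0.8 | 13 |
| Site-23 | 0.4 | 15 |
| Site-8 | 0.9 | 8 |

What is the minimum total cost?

Cheapest first:
Site-H at 0.2: take all 8 min ; 12 still needed.
Site-23 at 0.4: take 12 of its 15 ; requirement met.
Site-M, Site-8: unused.
Cost = 8×0.2 + 12×0.4 = 6.4.

6.4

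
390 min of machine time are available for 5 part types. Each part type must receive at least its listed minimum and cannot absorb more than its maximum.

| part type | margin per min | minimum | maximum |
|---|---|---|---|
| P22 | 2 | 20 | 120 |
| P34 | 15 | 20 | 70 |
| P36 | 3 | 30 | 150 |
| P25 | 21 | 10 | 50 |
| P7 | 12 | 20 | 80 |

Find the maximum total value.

Meeting every minimum uses 20+20+30+10+20 = 100 min, leaving 290.
Rank by margin per min: P25 21 > P34 15 > P7 12 > P36 3 > P22 2.
P25: +40 to 50 (cap) → 250 left.
Give P34 50 more to hit its cap of 70 → 200 left.
P7 takes 60 more to reach its cap of 80 → 140 left.
P36 takes 120 more to reach its cap of 150 → 20 left.
P22 has room for 100 more but only 20 remain, so it gets 40.
Total = 2×40 + 15×70 + 3×150 + 21×50 + 12×80 = 3590.

3590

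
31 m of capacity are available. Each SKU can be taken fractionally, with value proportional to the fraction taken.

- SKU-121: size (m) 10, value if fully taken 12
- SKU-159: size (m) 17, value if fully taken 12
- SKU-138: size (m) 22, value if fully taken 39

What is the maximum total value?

Best value per unit of size first: SKU-138 39/22≈1.77, SKU-121 12/10≈1.2, SKU-159 12/17≈0.706.
All 22 m of SKU-138 fit (value 39) → 9 remain.
Fill the last 9 m with part of SKU-121: 9/10 of it earns 10.8.
Total value = 49.8.

49.8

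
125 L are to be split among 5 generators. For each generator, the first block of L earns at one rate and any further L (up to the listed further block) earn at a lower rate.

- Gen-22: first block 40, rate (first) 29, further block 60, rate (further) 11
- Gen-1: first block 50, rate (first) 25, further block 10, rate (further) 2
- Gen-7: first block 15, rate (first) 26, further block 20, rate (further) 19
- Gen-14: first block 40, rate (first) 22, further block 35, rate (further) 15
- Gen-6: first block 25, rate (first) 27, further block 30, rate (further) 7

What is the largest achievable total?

Order all 10 blocks by rate: Gen-22/tier1 29 > Gen-6/tier1 27 > Gen-7/tier1 26 > Gen-1/tier1 25 > Gen-14/tier1 22 > Gen-7/tier2 19 > Gen-14/tier2 15 > Gen-22/tier2 11 > Gen-6/tier2 7 > Gen-1/tier2 2.
Gen-22 tier1 at 29: fill all 40 ; 85 left.
Gen-6/tier1 (27): +25 ; 60 left.
Gen-7 tier1 at 26: fill all 15 ; 45 left.
Gen-1/tier1: +45 of 50 at 25; pool empty.
Total = 29×40 + 27×25 + 26×15 + 25×45 = 3350.

3350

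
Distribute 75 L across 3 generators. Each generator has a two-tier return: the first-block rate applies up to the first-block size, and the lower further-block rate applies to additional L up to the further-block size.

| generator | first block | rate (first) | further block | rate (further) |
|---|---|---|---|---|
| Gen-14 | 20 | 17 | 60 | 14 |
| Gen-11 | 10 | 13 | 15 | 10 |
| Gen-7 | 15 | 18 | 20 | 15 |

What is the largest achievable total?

1190

Treat each block as its own option and order by rate: Gen-7/T1 18 > Gen-14/T1 17 > Gen-7/T2 15 > Gen-14/T2 14 > Gen-11/T1 13 > Gen-11/T2 10.
Gen-7 T1 at 18: fill all 15 — 60 left.
Gen-14/T1 (17): +20 — 40 left.
Gen-7/T2 (15): +20 — 20 left.
Gen-14/T2: +20 of 60 at 14; pool empty.
Total = 18×15 + 17×20 + 15×20 + 14×20 = 1190.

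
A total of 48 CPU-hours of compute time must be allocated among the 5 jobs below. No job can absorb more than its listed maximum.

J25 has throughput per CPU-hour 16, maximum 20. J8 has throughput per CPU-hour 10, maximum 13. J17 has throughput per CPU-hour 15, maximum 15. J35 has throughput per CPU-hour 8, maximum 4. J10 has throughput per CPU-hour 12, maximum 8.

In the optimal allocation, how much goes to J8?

5

Rank by throughput per CPU-hour: J25 16 > J17 15 > J10 12 > J8 10 > J35 8.
Give J25 20 to hit its cap of 20 — 28 left.
Give J17 15 to hit its cap of 15 — 13 left.
J10: +8 to 8 (cap) — 5 left.
J8 has room for 13 but only 5 remain, so it gets 5.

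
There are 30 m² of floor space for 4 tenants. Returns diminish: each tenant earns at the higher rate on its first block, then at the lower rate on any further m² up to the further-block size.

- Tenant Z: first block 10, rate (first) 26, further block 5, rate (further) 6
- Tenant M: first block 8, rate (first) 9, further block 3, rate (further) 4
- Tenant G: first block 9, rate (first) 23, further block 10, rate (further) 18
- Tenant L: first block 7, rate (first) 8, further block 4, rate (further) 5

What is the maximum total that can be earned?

Treat each block as its own option and order by rate: Tenant Z/tier1 26 > Tenant G/tier1 23 > Tenant G/tier2 18 > Tenant M/tier1 9 > Tenant L/tier1 8 > Tenant Z/tier2 6 > Tenant L/tier2 5 > Tenant M/tier2 4.
Tenant Z/tier1 (26): +10 — 20 left.
Tenant G/tier1 (23): +9 — 11 left.
Tenant G tier2 at 18: fill all 10 — 1 left.
Tenant M tier1 at 9: only 1 left, fill 1.
Total = 26×10 + 23×9 + 18×10 + 9×1 = 656.

656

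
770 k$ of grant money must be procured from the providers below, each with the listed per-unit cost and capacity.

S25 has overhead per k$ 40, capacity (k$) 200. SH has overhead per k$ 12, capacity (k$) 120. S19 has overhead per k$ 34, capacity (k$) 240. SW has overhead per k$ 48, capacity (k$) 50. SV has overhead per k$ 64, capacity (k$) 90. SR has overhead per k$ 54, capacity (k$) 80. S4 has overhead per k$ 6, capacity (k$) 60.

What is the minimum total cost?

25960

Cheapest first:
S4 at 6: take all 60 k$ → 710 still needed.
SH at 12: take all 120 k$ → 590 still needed.
S19 (34): use full 240 → 350 k$ to go.
S25 (40): use full 200 → 150 k$ to go.
SW at 48: take all 50 k$ → 100 still needed.
Take 80 from SR at 54 → need 20 more.
SV at 64: take 20 of its 90 → requirement met.
Cost = 60×6 + 120×12 + 240×34 + 200×40 + 50×48 + 80×54 + 20×64 = 25960.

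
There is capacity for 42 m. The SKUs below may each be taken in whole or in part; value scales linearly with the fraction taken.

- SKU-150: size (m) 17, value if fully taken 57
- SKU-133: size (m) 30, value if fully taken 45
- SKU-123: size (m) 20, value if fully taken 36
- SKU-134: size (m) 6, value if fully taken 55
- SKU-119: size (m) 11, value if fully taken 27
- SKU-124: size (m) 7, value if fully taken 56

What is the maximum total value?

Sort by value density: SKU-134 55/6≈9.17, SKU-124 56/7≈8, SKU-150 57/17≈3.35, SKU-119 27/11≈2.45, SKU-123 36/20≈1.8, SKU-133 45/30≈1.5.
Take all of SKU-134 (6 m, value 55) → 36 m left.
All 7 m of SKU-124 fit (value 56) → 29 remain.
All 17 m of SKU-150 fit (value 57) → 12 remain.
SKU-119: take in full, 11 m for value 27 → 1 left.
Only 1 m remain; take 1/20 of SKU-123 for value 36×1/20 = 1.8.
Total value = 196.8.

196.8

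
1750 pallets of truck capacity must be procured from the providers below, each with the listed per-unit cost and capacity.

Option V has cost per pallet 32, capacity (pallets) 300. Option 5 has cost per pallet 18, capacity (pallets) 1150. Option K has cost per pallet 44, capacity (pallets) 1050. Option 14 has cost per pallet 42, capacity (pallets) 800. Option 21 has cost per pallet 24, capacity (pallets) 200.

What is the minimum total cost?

Use providers in increasing cost order.
Take 1150 from Option 5 at 18 — need 600 more.
Option 21 at 24: take all 200 pallets — 400 still needed.
Option V at 32: take all 300 pallets — 100 still needed.
Option 14 (42): take the remaining 100 — done.
Option K: unused.
Cost = 1150×18 + 200×24 + 300×32 + 100×42 = 39300.

39300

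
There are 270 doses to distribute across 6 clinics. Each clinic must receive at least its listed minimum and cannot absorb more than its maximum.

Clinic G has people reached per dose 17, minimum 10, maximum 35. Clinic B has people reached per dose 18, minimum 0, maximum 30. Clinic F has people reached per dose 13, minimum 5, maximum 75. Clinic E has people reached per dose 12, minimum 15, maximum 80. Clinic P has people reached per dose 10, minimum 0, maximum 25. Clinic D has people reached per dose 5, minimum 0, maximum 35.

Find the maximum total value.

3445

Meeting every minimum uses 10+0+5+15+0+0 = 30 doses, leaving 240.
Highest people reached per dose first: Clinic B 18 > Clinic G 17 > Clinic F 13 > Clinic E 12 > Clinic P 10 > Clinic D 5.
Give Clinic B 30 more to hit its cap of 30 → 210 left.
Clinic G: +25 to 35 (cap) → 185 left.
Clinic F: +70 to 75 (cap) → 115 left.
Clinic E takes 65 more to reach its cap of 80 → 50 left.
Give Clinic P 25 more to hit its cap of 25 → 25 left.
Only 25 left; Clinic D takes them to reach 25.
Total = 17×35 + 18×30 + 13×75 + 12×80 + 10×25 + 5×25 = 3445.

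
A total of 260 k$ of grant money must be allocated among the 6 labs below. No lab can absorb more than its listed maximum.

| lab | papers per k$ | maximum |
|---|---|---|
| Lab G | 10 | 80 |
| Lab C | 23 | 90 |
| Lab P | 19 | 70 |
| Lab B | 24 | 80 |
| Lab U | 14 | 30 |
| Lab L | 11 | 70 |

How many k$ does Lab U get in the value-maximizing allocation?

20

Rank by papers per k$: Lab B 24 > Lab C 23 > Lab P 19 > Lab U 14 > Lab L 11 > Lab G 10.
Lab B: +80 to 80 (cap) → 180 left.
Lab C: +90 to 90 (cap) → 90 left.
Lab P takes 70 to reach its cap of 70 → 20 left.
Lab U: +20 (room for 30) → 20. Pool exhausted.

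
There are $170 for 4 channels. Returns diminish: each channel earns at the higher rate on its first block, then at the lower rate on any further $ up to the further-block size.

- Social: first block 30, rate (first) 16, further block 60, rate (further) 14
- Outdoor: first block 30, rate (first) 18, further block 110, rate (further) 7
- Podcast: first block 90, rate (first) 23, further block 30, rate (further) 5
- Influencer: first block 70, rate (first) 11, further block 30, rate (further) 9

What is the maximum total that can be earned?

Rank every tier by rate: Podcast/tier1 23 > Outdoor/tier1 18 > Social/tier1 16 > Social/tier2 14 > Influencer/tier1 11 > Influencer/tier2 9 > Outdoor/tier2 7 > Podcast/tier2 5.
Podcast/tier1 (23): +90 ; 80 left.
Fill Outdoor tier1 block (30 at 18) ; 50 left.
Fill Social tier1 block (30 at 16) ; 20 left.
Social/tier2: +20 of 60 at 14; pool empty.
Total = 23×90 + 18×30 + 16×30 + 14×20 = 3370.

3370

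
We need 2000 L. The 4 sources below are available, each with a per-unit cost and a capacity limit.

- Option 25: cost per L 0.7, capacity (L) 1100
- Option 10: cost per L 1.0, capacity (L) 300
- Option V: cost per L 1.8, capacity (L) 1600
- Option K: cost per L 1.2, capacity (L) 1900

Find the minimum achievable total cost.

1790

Cheapest first:
Option 25 at 0.7: take all 1100 L ; 900 still needed.
Option 10 at 1.0: take all 300 L ; 600 still needed.
Option K at 1.2: take 600 of its 1900 ; requirement met.
Option V: unused.
Cost = 1100×0.7 + 300×1.0 + 600×1.2 = 1790.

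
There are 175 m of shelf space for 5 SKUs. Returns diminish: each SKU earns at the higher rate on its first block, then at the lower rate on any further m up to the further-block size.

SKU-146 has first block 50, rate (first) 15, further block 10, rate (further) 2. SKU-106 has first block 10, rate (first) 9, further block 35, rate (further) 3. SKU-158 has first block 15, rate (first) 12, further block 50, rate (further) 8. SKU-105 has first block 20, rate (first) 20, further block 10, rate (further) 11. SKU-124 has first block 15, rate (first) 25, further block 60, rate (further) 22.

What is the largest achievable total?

Treat each block as its own option and order by rate: SKU-124/T1 25 > SKU-124/T2 22 > SKU-105/T1 20 > SKU-146/T1 15 > SKU-158/T1 12 > SKU-105/T2 11 > SKU-106/T1 9 > SKU-158/T2 8 > SKU-106/T2 3 > SKU-146/T2 2.
Fill SKU-124 T1 block (15 at 25) — 160 left.
SKU-124 T2 at 22: fill all 60 — 100 left.
SKU-105 T1 at 20: fill all 20 — 80 left.
Fill SKU-146 T1 block (50 at 15) — 30 left.
Fill SKU-158 T1 block (15 at 12) — 15 left.
Fill SKU-105 T2 block (10 at 11) — 5 left.
SKU-106 T1 at 9: only 5 left, fill 5.
Total = 25×15 + 22×60 + 20×20 + 15×50 + 12×15 + 11×10 + 9×5 = 3180.

3180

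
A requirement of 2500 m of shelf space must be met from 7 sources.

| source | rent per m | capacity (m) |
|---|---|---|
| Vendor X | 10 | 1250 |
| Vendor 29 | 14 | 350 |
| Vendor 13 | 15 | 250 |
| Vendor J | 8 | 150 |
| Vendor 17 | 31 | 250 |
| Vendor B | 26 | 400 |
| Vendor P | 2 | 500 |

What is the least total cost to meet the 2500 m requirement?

Cheapest first:
Vendor P at 2: take all 500 m ; 2000 still needed.
Vendor J (8): use full 150 ; 1850 m to go.
Vendor X (10): use full 1250 ; 600 m to go.
Vendor 29 at 14: take all 350 m ; 250 still needed.
Vendor 13 at 15: take all 250 m ; 0 still needed.
Vendor B, Vendor 17: unused.
Cost = 500×2 + 150×8 + 1250×10 + 350×14 + 250×15 = 23350.

23350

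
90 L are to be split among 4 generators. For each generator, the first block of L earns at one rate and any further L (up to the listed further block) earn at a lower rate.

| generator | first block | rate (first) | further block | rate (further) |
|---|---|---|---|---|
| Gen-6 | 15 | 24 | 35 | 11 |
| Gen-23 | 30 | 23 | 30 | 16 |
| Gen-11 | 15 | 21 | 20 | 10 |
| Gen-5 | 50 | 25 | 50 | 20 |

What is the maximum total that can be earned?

Order all 8 blocks by rate: Gen-5/first 25 > Gen-6/first 24 > Gen-23/first 23 > Gen-11/first 21 > Gen-5/second 20 > Gen-23/second 16 > Gen-6/second 11 > Gen-11/second 10.
Gen-5 first at 25: fill all 50 → 40 left.
Gen-6 first at 24: fill all 15 → 25 left.
25 remain; put them into Gen-23 first at 23.
Total = 25×50 + 24×15 + 23×25 = 2185.

2185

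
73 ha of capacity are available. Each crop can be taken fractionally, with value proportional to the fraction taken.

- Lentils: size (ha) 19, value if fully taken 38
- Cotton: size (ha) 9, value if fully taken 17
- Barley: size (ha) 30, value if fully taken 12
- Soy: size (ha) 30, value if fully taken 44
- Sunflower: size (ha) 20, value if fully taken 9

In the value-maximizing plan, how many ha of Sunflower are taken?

15

Sort by value density: Lentils 38/19≈2, Cotton 17/9≈1.89, Soy 44/30≈1.47, Sunflower 9/20≈0.45, Barley 12/30≈0.4.
Lentils: take in full, 19 ha for value 38 → 54 left.
Take all of Cotton (9 ha, value 17) → 45 ha left.
Take all of Soy (30 ha, value 44) → 15 ha left.
Only 15 ha remain; take 15/20 of Sunflower for value 9×15/20 = 6.75.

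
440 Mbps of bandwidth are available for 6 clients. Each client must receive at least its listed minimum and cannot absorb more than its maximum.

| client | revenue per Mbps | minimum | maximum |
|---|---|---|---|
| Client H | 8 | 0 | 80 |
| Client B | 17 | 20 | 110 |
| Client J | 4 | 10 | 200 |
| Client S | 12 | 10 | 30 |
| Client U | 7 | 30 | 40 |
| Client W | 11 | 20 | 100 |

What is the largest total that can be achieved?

Meeting every minimum uses 0+20+10+10+30+20 = 90 Mbps, leaving 350.
Rank by revenue per Mbps: Client B 17 > Client S 12 > Client W 11 > Client H 8 > Client U 7 > Client J 4.
Client B takes 90 more to reach its cap of 110 → 260 left.
Give Client S 20 more to hit its cap of 30 → 240 left.
Client W takes 80 more to reach its cap of 100 → 160 left.
Give Client H 80 more to hit its cap of 80 → 80 left.
Give Client U 10 more to hit its cap of 40 → 70 left.
Client J has room for 190 more but only 70 remain, so it gets 80.
Total = 8×80 + 17×110 + 4×80 + 12×30 + 7×40 + 11×100 = 4570.

4570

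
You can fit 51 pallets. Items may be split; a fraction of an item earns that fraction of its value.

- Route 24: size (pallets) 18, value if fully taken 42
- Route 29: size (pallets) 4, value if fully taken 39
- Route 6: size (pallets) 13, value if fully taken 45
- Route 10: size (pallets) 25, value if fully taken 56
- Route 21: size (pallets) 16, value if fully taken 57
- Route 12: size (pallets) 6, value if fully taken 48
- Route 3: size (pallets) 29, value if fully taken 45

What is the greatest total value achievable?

Rank by value-to-size ratio: Route 29 39/4≈9.75, Route 12 48/6≈8, Route 21 57/16≈3.56, Route 6 45/13≈3.46, Route 24 42/18≈2.33, Route 10 56/25≈2.24, Route 3 45/29≈1.55.
All 4 pallets of Route 29 fit (value 39) — 47 remain.
Take all of Route 12 (6 pallets, value 48) — 41 pallets left.
Take all of Route 21 (16 pallets, value 57) — 25 pallets left.
Take all of Route 6 (13 pallets, value 45) — 12 pallets left.
Only 12 pallets remain; take 12/18 of Route 24 for value 42×12/18 = 28.
Total value = 217.

217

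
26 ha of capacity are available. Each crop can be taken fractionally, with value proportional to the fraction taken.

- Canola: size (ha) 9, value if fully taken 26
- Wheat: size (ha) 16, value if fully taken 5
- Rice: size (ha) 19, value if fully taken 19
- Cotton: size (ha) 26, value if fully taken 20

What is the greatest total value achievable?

43

Sort by value density: Canola 26/9≈2.89, Rice 19/19≈1, Cotton 20/26≈0.769, Wheat 5/16≈0.312.
Canola: take in full, 9 ha for value 26 — 17 left.
17 ha left: a 17/19 share of Rice gives 19×17/19 = 17.
Total value = 43.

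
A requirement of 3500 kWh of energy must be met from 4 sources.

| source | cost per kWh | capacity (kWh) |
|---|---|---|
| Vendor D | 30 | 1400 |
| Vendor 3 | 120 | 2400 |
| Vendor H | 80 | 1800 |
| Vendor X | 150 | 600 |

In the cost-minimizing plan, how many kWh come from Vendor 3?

Fill from the cheapest source first.
Take 1400 from Vendor D at 30 → need 2100 more.
Take 1800 from Vendor H at 80 → need 300 more.
Take 300 from Vendor 3 at 120 to finish.
Vendor X: unused.

300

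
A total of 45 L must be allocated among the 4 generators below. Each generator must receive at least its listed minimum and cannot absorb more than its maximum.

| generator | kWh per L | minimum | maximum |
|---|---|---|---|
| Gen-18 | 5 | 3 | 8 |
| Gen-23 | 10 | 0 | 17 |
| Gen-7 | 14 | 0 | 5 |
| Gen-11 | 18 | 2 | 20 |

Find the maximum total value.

Meeting every minimum uses 3+0+0+2 = 5 L, leaving 40.
Rank by kWh per L: Gen-11 18 > Gen-7 14 > Gen-23 10 > Gen-18 5.
Gen-11 takes 18 more to reach its cap of 20 ; 22 left.
Gen-7 takes 5 more to reach its cap of 5 ; 17 left.
Gen-23: +17 to 17 (cap) ; 0 left.
Total = 5×3 + 10×17 + 14×5 + 18×20 = 615.

615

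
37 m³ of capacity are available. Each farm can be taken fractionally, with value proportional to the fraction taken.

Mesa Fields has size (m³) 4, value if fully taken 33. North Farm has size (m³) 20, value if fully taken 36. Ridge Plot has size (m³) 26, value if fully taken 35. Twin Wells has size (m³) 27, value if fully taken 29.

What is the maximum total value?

86.5

Best value per unit of size first: Mesa Fields 33/4≈8.25, North Farm 36/20≈1.8, Ridge Plot 35/26≈1.35, Twin Wells 29/27≈1.07.
Mesa Fields: take in full, 4 m³ for value 33 → 33 left.
Take all of North Farm (20 m³, value 36) → 13 m³ left.
Only 13 m³ remain; take 13/26 of Ridge Plot for value 35×13/26 = 17.5.
Total value = 86.5.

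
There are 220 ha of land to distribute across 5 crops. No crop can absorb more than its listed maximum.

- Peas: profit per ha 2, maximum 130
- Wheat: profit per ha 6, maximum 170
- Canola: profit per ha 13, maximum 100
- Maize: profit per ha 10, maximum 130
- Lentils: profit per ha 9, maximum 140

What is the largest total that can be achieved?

Order the crops by profit per ha: Canola 13 > Maize 10 > Lentils 9 > Wheat 6 > Peas 2.
Canola: +100 to 100 (cap) ; 120 left.
Maize has room for 130 but only 120 remain, so it gets 120.
Total = 13×100 + 10×120 = 2500.

2500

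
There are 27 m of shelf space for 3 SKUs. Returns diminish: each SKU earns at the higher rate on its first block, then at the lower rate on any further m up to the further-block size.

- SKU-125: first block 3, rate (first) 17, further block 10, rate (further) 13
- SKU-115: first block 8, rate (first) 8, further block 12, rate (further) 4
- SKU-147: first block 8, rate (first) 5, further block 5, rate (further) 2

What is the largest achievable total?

Treat each block as its own option and order by rate: SKU-125/T1 17 > SKU-125/T2 13 > SKU-115/T1 8 > SKU-147/T1 5 > SKU-115/T2 4 > SKU-147/T2 2.
SKU-125/T1 (17): +3 → 24 left.
SKU-125 T2 at 13: fill all 10 → 14 left.
Fill SKU-115 T1 block (8 at 8) → 6 left.
6 remain; put them into SKU-147 T1 at 5.
Total = 17×3 + 13×10 + 8×8 + 5×6 = 275.

275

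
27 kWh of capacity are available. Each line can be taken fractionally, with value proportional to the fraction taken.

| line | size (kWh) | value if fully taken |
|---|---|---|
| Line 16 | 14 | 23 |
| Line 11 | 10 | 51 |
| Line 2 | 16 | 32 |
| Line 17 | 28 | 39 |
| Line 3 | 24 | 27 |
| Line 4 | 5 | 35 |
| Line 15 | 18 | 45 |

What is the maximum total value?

116

Best value per unit of size first: Line 4 35/5≈7, Line 11 51/10≈5.1, Line 15 45/18≈2.5, Line 2 32/16≈2, Line 16 23/14≈1.64, Line 17 39/28≈1.39, Line 3 27/24≈1.12.
All 5 kWh of Line 4 fit (value 35) → 22 remain.
Take all of Line 11 (10 kWh, value 51) → 12 kWh left.
Only 12 kWh remain; take 12/18 of Line 15 for value 45×12/18 = 30.
Total value = 116.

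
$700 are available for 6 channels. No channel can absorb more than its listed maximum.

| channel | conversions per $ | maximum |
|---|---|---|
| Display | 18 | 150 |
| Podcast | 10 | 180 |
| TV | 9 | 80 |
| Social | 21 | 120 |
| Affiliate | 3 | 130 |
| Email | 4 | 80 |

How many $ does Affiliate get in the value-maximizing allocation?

90

Rank by conversions per $: Social 21 > Display 18 > Podcast 10 > TV 9 > Email 4 > Affiliate 3.
Social: +120 to 120 (cap) ; 580 left.
Display: +150 to 150 (cap) ; 430 left.
Podcast takes 180 to reach its cap of 180 ; 250 left.
TV: +80 to 80 (cap) ; 170 left.
Email takes 80 to reach its cap of 80 ; 90 left.
Only 90 left; Affiliate takes them to reach 90.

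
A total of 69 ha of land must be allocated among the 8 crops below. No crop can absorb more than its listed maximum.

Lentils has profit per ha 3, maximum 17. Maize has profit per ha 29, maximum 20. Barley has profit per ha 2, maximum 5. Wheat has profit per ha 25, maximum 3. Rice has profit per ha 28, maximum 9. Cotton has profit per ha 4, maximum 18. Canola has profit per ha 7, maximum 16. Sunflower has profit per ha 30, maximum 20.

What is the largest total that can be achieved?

Highest profit per ha first: Sunflower 30 > Maize 29 > Rice 28 > Wheat 25 > Canola 7 > Cotton 4 > Lentils 3 > Barley 2.
Sunflower: +20 to 20 (cap) ; 49 left.
Maize: +20 to 20 (cap) ; 29 left.
Rice: +9 to 9 (cap) ; 20 left.
Give Wheat 3 to hit its cap of 3 ; 17 left.
Give Canola 16 to hit its cap of 16 ; 1 left.
Only 1 left; Cotton takes them to reach 1.
Total = 29×20 + 25×3 + 28×9 + 4×1 + 7×16 + 30×20 = 1623.

1623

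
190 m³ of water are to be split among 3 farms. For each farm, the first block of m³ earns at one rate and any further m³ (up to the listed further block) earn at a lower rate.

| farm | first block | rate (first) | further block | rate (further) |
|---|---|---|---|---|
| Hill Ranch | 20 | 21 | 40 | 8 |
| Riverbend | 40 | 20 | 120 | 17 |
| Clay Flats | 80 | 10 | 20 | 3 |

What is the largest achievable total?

3360

Treat each block as its own option and order by rate: Hill Ranch/T1 21 > Riverbend/T1 20 > Riverbend/T2 17 > Clay Flats/T1 10 > Hill Ranch/T2 8 > Clay Flats/T2 3.
Fill Hill Ranch T1 block (20 at 21) ; 170 left.
Fill Riverbend T1 block (40 at 20) ; 130 left.
Riverbend/T2 (17): +120 ; 10 left.
10 remain; put them into Clay Flats T1 at 10.
Total = 21×20 + 20×40 + 17×120 + 10×10 = 3360.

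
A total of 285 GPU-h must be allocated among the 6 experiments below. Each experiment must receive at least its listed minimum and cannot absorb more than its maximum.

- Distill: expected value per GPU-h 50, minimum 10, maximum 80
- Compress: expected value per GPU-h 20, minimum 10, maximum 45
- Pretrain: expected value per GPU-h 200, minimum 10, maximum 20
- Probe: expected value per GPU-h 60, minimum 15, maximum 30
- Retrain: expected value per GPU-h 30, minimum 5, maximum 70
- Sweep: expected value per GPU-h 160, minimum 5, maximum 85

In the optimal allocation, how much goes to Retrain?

60

Meeting every minimum uses 10+10+10+15+5+5 = 55 GPU-h, leaving 230.
Rank by expected value per GPU-h: Pretrain 200 > Sweep 160 > Probe 60 > Distill 50 > Retrain 30 > Compress 20.
Pretrain: +10 to 20 (cap) → 220 left.
Sweep: +80 to 85 (cap) → 140 left.
Probe: +15 to 30 (cap) → 125 left.
Distill: +70 to 80 (cap) → 55 left.
Only 55 left; Retrain takes them to reach 60.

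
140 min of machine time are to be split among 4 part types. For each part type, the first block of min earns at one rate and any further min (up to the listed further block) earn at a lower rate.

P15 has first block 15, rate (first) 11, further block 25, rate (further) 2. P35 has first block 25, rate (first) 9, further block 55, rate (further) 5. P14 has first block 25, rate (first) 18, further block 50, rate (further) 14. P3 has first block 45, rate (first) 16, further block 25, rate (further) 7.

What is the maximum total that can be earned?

2080

Rank every tier by rate: P14/T1 18 > P3/T1 16 > P14/T2 14 > P15/T1 11 > P35/T1 9 > P3/T2 7 > P35/T2 5 > P15/T2 2.
P14/T1 (18): +25 → 115 left.
P3 T1 at 16: fill all 45 → 70 left.
P14 T2 at 14: fill all 50 → 20 left.
P15 T1 at 11: fill all 15 → 5 left.
5 remain; put them into P35 T1 at 9.
Total = 18×25 + 16×45 + 14×50 + 11×15 + 9×5 = 2080.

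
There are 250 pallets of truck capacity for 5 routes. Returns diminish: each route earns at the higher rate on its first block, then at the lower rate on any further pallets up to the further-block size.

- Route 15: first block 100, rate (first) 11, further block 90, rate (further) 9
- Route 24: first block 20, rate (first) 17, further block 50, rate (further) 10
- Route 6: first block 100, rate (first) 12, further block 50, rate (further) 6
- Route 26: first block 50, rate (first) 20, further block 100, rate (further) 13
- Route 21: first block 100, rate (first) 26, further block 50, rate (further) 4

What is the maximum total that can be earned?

Order all 10 blocks by rate: Route 21/tier1 26 > Route 26/tier1 20 > Route 24/tier1 17 > Route 26/tier2 13 > Route 6/tier1 12 > Route 15/tier1 11 > Route 24/tier2 10 > Route 15/tier2 9 > Route 6/tier2 6 > Route 21/tier2 4.
Route 21/tier1 (26): +100 → 150 left.
Fill Route 26 tier1 block (50 at 20) → 100 left.
Route 24/tier1 (17): +20 → 80 left.
80 remain; put them into Route 26 tier2 at 13.
Total = 26×100 + 20×50 + 17×20 + 13×80 = 4980.

4980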